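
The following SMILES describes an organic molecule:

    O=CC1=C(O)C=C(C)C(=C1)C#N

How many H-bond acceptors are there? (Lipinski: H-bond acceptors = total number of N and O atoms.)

3

N atoms: 1; O atoms: 2.
Lipinski HBA = 1 + 2 = 3.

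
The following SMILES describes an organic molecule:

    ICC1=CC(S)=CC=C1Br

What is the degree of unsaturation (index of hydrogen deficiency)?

4

Molecular formula: C7H6BrIS.
DoU = (2C + 2 + N − H − X) / 2, where X is the halogen count and O/S are ignored.
    = (2·7 + 2 + 0 − 6 − 2) / 2 = 8 / 2 = 4.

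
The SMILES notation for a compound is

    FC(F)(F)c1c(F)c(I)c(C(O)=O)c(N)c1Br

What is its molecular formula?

C8H3BrF4INO2

Walk through each heavy atom and fill implicit hydrogens from standard valence (C 4, N 3, O 2, S 2, halogen 1); for lowercase aromatic atoms, an aromatic c carries 1 H when it has two neighbours and 0 H with three, and aromatic n carries 0 H:
  atom 1: F (halogen, monovalent) → 0 H
  atom 2: C, bond orders sum to 4 (valence 4) → 0 H
  atom 3: F (halogen, monovalent) → 0 H
  atom 4: F (halogen, monovalent) → 0 H
  atom 5: aromatic c, 3 neighbours → 0 H
  atom 6: aromatic c, 3 neighbours → 0 H
  atom 7: F (halogen, monovalent) → 0 H
  atom 8: aromatic c, 3 neighbours → 0 H
  atom 9: I (halogen, monovalent) → 0 H
  atom 10: aromatic c, 3 neighbours → 0 H
  atom 11: C, bond orders sum to 4 (valence 4) → 0 H
  atom 12: O, bond orders sum to 1 (valence 2) → 1 H
  atom 13: O, bond orders sum to 2 (valence 2) → 0 H
  atom 14: aromatic c, 3 neighbours → 0 H
  atom 15: N, bond orders sum to 1 (valence 3) → 2 H
  atom 16: aromatic c, 3 neighbours → 0 H
  atom 17: Br (halogen, monovalent) → 0 H
Totals → C:8, H:3, Br:1, F:4, I:1, N:1, O:2.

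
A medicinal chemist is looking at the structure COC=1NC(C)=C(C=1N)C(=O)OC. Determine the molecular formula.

Walk through each heavy atom and fill implicit hydrogens from standard valence (C 4, N 3, O 2, S 2, halogen 1):
  atom 1: C, bond orders sum to 1 (valence 4) → 3 H
  atom 2: O, bond orders sum to 2 (valence 2) → 0 H
  atom 3: C, bond orders sum to 4 (valence 4) → 0 H
  atom 4: N, bond orders sum to 2 (valence 3) → 1 H
  atom 5: C, bond orders sum to 4 (valence 4) → 0 H
  atom 6: C, bond orders sum to 1 (valence 4) → 3 H
  atom 7: C, bond orders sum to 4 (valence 4) → 0 H
  atom 8: C, bond orders sum to 4 (valence 4) → 0 H
  atom 9: N, bond orders sum to 1 (valence 3) → 2 H
  atom 10: C, bond orders sum to 4 (valence 4) → 0 H
  atom 11: O, bond orders sum to 2 (valence 2) → 0 H
  atom 12: O, bond orders sum to 2 (valence 2) → 0 H
  atom 13: C, bond orders sum to 1 (valence 4) → 3 H
Totals → C:8, H:12, N:2, O:3.

C8H12N2O3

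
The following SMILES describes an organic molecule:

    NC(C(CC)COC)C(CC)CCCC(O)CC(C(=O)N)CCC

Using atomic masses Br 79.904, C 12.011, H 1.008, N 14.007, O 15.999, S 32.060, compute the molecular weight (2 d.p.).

344.54 g/mol

First, the molecular formula is C19H40N2O3 (counting implicit H from valence).
  C: 19 × 12.011 = 228.209
  H: 40 × 1.008 = 40.320
  N: 2 × 14.007 = 28.014
  O: 3 × 15.999 = 47.997
Sum: 19×12.011 + 40×1.008 + 2×14.007 + 3×15.999 = 344.540 → 344.54 g/mol.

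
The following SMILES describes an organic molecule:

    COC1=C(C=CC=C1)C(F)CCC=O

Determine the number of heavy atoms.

14

Every atom symbol written in the SMILES (organic subset) is one heavy atom; implicit H are not written.
Heavy atoms by element → C:11, F:1, O:2.
Total: 14.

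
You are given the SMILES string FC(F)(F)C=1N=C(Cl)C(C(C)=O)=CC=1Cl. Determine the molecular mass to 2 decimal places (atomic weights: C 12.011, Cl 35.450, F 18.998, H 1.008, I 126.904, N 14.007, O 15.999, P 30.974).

258.02 g/mol

First, the molecular formula is C8H4Cl2F3NO (counting implicit H from valence).
  C: 8 × 12.011 = 96.088
  Cl: 2 × 35.450 = 70.900
  F: 3 × 18.998 = 56.994
  H: 4 × 1.008 = 4.032
  N: 1 × 14.007 = 14.007
  O: 1 × 15.999 = 15.999
Sum: 8×12.011 + 2×35.450 + 3×18.998 + 4×1.008 + 1×14.007 + 1×15.999 = 258.020 → 258.02 g/mol.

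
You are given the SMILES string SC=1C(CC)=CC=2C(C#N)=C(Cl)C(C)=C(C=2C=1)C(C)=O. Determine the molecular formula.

C16H14ClNOS

Walk through each heavy atom and fill implicit hydrogens from standard valence (C 4, N 3, O 2, S 2, halogen 1):
  atom 1: S, bond orders sum to 1 (valence 2) → 1 H
  atom 2: C, bond orders sum to 4 (valence 4) → 0 H
  atom 3: C, bond orders sum to 4 (valence 4) → 0 H
  atom 4: C, bond orders sum to 2 (valence 4) → 2 H
  atom 5: C, bond orders sum to 1 (valence 4) → 3 H
  atom 6: C, bond orders sum to 3 (valence 4) → 1 H
  atom 7: C, bond orders sum to 4 (valence 4) → 0 H
  atom 8: C, bond orders sum to 4 (valence 4) → 0 H
  atom 9: C, bond orders sum to 4 (valence 4) → 0 H
  atom 10: N, bond orders sum to 3 (valence 3) → 0 H
  atom 11: C, bond orders sum to 4 (valence 4) → 0 H
  atom 12: Cl (halogen, monovalent) → 0 H
  atom 13: C, bond orders sum to 4 (valence 4) → 0 H
  atom 14: C, bond orders sum to 1 (valence 4) → 3 H
  atom 15: C, bond orders sum to 4 (valence 4) → 0 H
  atom 16: C, bond orders sum to 4 (valence 4) → 0 H
  atom 17: C, bond orders sum to 3 (valence 4) → 1 H
  atom 18: C, bond orders sum to 4 (valence 4) → 0 H
  atom 19: C, bond orders sum to 1 (valence 4) → 3 H
  atom 20: O, bond orders sum to 2 (valence 2) → 0 H
Totals → C:16, H:14, Cl:1, N:1, O:1, S:1.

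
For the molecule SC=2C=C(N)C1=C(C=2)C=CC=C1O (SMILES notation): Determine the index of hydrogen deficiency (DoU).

7

Degree of unsaturation = (number of rings) + (number of π bonds).
Ring closures in the SMILES: 2.
π bonds: 5 double bonds (each 1 DoU) → 5 DoU from unsaturation.
Total DoU = 2 + 5 = 7.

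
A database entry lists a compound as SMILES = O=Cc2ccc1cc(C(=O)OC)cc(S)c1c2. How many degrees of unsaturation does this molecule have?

9

Molecular formula: C13H10O3S.
DoU = (2C + 2 + N − H − X) / 2, where X is the halogen count and O/S are ignored.
    = (2·13 + 2 + 0 − 10 − 0) / 2 = 18 / 2 = 9.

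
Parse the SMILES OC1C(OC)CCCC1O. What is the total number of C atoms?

Count every carbon token in the SMILES (each C, including those in ring-closure positions and inside branches).
Carbon count: 7.

7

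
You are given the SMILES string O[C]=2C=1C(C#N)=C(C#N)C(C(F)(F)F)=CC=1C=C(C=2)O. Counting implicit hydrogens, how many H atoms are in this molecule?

5

Walk through each heavy atom and fill implicit hydrogens from standard valence (C 4, N 3, O 2, S 2, halogen 1):
  atom 1: O, bond orders sum to 1 (valence 2) → 1 H
  atom 2: C with explicit H count 0
  atom 3: C, bond orders sum to 4 (valence 4) → 0 H
  atom 4: C, bond orders sum to 4 (valence 4) → 0 H
  atom 5: C, bond orders sum to 4 (valence 4) → 0 H
  atom 6: N, bond orders sum to 3 (valence 3) → 0 H
  atom 7: C, bond orders sum to 4 (valence 4) → 0 H
  atom 8: C, bond orders sum to 4 (valence 4) → 0 H
  atom 9: N, bond orders sum to 3 (valence 3) → 0 H
  atom 10: C, bond orders sum to 4 (valence 4) → 0 H
  atom 11: C, bond orders sum to 4 (valence 4) → 0 H
  atom 12: F (halogen, monovalent) → 0 H
  atom 13: F (halogen, monovalent) → 0 H
  atom 14: F (halogen, monovalent) → 0 H
  atom 15: C, bond orders sum to 3 (valence 4) → 1 H
  atom 16: C, bond orders sum to 4 (valence 4) → 0 H
  atom 17: C, bond orders sum to 3 (valence 4) → 1 H
  atom 18: C, bond orders sum to 4 (valence 4) → 0 H
  atom 19: C, bond orders sum to 3 (valence 4) → 1 H
  atom 20: O, bond orders sum to 1 (valence 2) → 1 H
Total hydrogens: 5.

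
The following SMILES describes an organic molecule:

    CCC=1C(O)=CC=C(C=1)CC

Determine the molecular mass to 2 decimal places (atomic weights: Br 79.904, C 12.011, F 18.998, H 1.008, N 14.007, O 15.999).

First, the molecular formula is C10H14O (counting implicit H from valence).
  C: 10 × 12.011 = 120.110
  H: 14 × 1.008 = 14.112
  O: 1 × 15.999 = 15.999
Sum: 10×12.011 + 14×1.008 + 1×15.999 = 150.221 → 150.22 g/mol.

150.22 g/mol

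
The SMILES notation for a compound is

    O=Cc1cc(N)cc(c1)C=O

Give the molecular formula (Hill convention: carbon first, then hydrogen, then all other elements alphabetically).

Walk through each heavy atom and fill implicit hydrogens from standard valence (C 4, N 3, O 2, S 2, halogen 1); for lowercase aromatic atoms, an aromatic c carries 1 H when it has two neighbours and 0 H with three, and aromatic n carries 0 H:
  atom 1: O, bond orders sum to 2 (valence 2) → 0 H
  atom 2: C, bond orders sum to 3 (valence 4) → 1 H
  atom 3: aromatic c, 3 neighbours → 0 H
  atom 4: aromatic c, 2 neighbours → 1 H
  atom 5: aromatic c, 3 neighbours → 0 H
  atom 6: N, bond orders sum to 1 (valence 3) → 2 H
  atom 7: aromatic c, 2 neighbours → 1 H
  atom 8: aromatic c, 3 neighbours → 0 H
  atom 9: aromatic c, 2 neighbours → 1 H
  atom 10: C, bond orders sum to 3 (valence 4) → 1 H
  atom 11: O, bond orders sum to 2 (valence 2) → 0 H
Totals → C:8, H:7, N:1, O:2.
In Hill order: C8H7NO2.

C8H7NO2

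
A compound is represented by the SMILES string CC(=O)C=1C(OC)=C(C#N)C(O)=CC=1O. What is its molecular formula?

Walk through each heavy atom and fill implicit hydrogens from standard valence (C 4, N 3, O 2, S 2, halogen 1):
  atom 1: C, bond orders sum to 1 (valence 4) → 3 H
  atom 2: C, bond orders sum to 4 (valence 4) → 0 H
  atom 3: O, bond orders sum to 2 (valence 2) → 0 H
  atom 4: C, bond orders sum to 4 (valence 4) → 0 H
  atom 5: C, bond orders sum to 4 (valence 4) → 0 H
  atom 6: O, bond orders sum to 2 (valence 2) → 0 H
  atom 7: C, bond orders sum to 1 (valence 4) → 3 H
  atom 8: C, bond orders sum to 4 (valence 4) → 0 H
  atom 9: C, bond orders sum to 4 (valence 4) → 0 H
  atom 10: N, bond orders sum to 3 (valence 3) → 0 H
  atom 11: C, bond orders sum to 4 (valence 4) → 0 H
  atom 12: O, bond orders sum to 1 (valence 2) → 1 H
  atom 13: C, bond orders sum to 3 (valence 4) → 1 H
  atom 14: C, bond orders sum to 4 (valence 4) → 0 H
  atom 15: O, bond orders sum to 1 (valence 2) → 1 H
Totals → C:10, H:9, N:1, O:4.

C10H9NO4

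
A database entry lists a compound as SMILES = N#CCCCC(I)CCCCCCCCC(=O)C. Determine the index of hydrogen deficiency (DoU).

Degree of unsaturation = (number of rings) + (number of π bonds).
Ring closures in the SMILES: 0.
π bonds: 1 double bond (each 1 DoU), 1 triple bond (each 2 DoU) → 3 DoU from unsaturation.
Total DoU = 0 + 3 = 3.

3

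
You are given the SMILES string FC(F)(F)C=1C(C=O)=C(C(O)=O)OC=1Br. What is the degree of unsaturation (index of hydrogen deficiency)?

Molecular formula: C7H2BrF3O4.
DoU = (2C + 2 + N − H − X) / 2, where X is the halogen count and O/S are ignored.
    = (2·7 + 2 + 0 − 2 − 4) / 2 = 10 / 2 = 5.

5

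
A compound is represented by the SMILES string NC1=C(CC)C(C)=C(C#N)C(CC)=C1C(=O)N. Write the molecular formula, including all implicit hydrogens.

C13H17N3O

Walk through each heavy atom and fill implicit hydrogens from standard valence (C 4, N 3, O 2, S 2, halogen 1):
  atom 1: N, bond orders sum to 1 (valence 3) → 2 H
  atom 2: C, bond orders sum to 4 (valence 4) → 0 H
  atom 3: C, bond orders sum to 4 (valence 4) → 0 H
  atom 4: C, bond orders sum to 2 (valence 4) → 2 H
  atom 5: C, bond orders sum to 1 (valence 4) → 3 H
  atom 6: C, bond orders sum to 4 (valence 4) → 0 H
  atom 7: C, bond orders sum to 1 (valence 4) → 3 H
  atom 8: C, bond orders sum to 4 (valence 4) → 0 H
  atom 9: C, bond orders sum to 4 (valence 4) → 0 H
  atom 10: N, bond orders sum to 3 (valence 3) → 0 H
  atom 11: C, bond orders sum to 4 (valence 4) → 0 H
  atom 12: C, bond orders sum to 2 (valence 4) → 2 H
  atom 13: C, bond orders sum to 1 (valence 4) → 3 H
  atom 14: C, bond orders sum to 4 (valence 4) → 0 H
  atom 15: C, bond orders sum to 4 (valence 4) → 0 H
  atom 16: O, bond orders sum to 2 (valence 2) → 0 H
  atom 17: N, bond orders sum to 1 (valence 3) → 2 H
Totals → C:13, H:17, N:3, O:1.
In Hill order: C13H17N3O.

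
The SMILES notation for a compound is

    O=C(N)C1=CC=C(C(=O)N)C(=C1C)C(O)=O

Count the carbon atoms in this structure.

Count every carbon token in the SMILES (each C, including those in ring-closure positions and inside branches).
Carbon count: 10.

10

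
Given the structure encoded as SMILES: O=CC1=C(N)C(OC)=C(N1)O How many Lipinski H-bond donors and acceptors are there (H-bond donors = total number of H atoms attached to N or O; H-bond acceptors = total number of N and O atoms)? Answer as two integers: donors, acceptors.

Donors: find every N or O and count the H atoms it carries.
  atom 1 (O): bond orders sum to 2 → 0 H
  atom 5 (N): bond orders sum to 1 → 2 H
  atom 7 (O): bond orders sum to 2 → 0 H
  atom 10 (N): bond orders sum to 2 → 1 H
  atom 11 (O): bond orders sum to 1 → 1 H
Lipinski HBD = 4.
Acceptors: N atoms = 2, O atoms = 3 → HBA = 5.

4, 5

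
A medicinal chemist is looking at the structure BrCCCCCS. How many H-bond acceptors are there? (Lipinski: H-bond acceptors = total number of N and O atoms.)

0

N atoms: 0; O atoms: 0.
Lipinski HBA = 0 + 0 = 0.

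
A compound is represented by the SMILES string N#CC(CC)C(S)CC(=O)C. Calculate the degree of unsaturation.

Degree of unsaturation = (number of rings) + (number of π bonds).
Ring closures in the SMILES: 0.
π bonds: 1 double bond (each 1 DoU), 1 triple bond (each 2 DoU) → 3 DoU from unsaturation.
Total DoU = 0 + 3 = 3.

3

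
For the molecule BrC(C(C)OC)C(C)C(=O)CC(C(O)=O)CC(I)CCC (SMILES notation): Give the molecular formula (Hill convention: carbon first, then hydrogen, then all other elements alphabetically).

C15H26BrIO4

Walk through each heavy atom and fill implicit hydrogens from standard valence (C 4, N 3, O 2, S 2, halogen 1):
  atom 1: Br (halogen, monovalent) → 0 H
  atom 2: C, bond orders sum to 3 (valence 4) → 1 H
  atom 3: C, bond orders sum to 3 (valence 4) → 1 H
  atom 4: C, bond orders sum to 1 (valence 4) → 3 H
  atom 5: O, bond orders sum to 2 (valence 2) → 0 H
  atom 6: C, bond orders sum to 1 (valence 4) → 3 H
  atom 7: C, bond orders sum to 3 (valence 4) → 1 H
  atom 8: C, bond orders sum to 1 (valence 4) → 3 H
  atom 9: C, bond orders sum to 4 (valence 4) → 0 H
  atom 10: O, bond orders sum to 2 (valence 2) → 0 H
  atom 11: C, bond orders sum to 2 (valence 4) → 2 H
  atom 12: C, bond orders sum to 3 (valence 4) → 1 H
  atom 13: C, bond orders sum to 4 (valence 4) → 0 H
  atom 14: O, bond orders sum to 1 (valence 2) → 1 H
  atom 15: O, bond orders sum to 2 (valence 2) → 0 H
  atom 16: C, bond orders sum to 2 (valence 4) → 2 H
  atom 17: C, bond orders sum to 3 (valence 4) → 1 H
  atom 18: I (halogen, monovalent) → 0 H
  atom 19: C, bond orders sum to 2 (valence 4) → 2 H
  atom 20: C, bond orders sum to 2 (valence 4) → 2 H
  atom 21: C, bond orders sum to 1 (valence 4) → 3 H
Totals → C:15, H:26, Br:1, I:1, O:4.
In Hill order: C15H26BrIO4.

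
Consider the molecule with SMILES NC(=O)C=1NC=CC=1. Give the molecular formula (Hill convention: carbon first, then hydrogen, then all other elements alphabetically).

Walk through each heavy atom and fill implicit hydrogens from standard valence (C 4, N 3, O 2, S 2, halogen 1):
  atom 1: N, bond orders sum to 1 (valence 3) → 2 H
  atom 2: C, bond orders sum to 4 (valence 4) → 0 H
  atom 3: O, bond orders sum to 2 (valence 2) → 0 H
  atom 4: C, bond orders sum to 4 (valence 4) → 0 H
  atom 5: N, bond orders sum to 2 (valence 3) → 1 H
  atom 6: C, bond orders sum to 3 (valence 4) → 1 H
  atom 7: C, bond orders sum to 3 (valence 4) → 1 H
  atom 8: C, bond orders sum to 3 (valence 4) → 1 H
Totals → C:5, H:6, N:2, O:1.
In Hill order: C5H6N2O.

C5H6N2O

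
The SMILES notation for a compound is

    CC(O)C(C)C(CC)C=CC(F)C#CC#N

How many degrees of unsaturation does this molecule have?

5

Degree of unsaturation = (number of rings) + (number of π bonds).
Ring closures in the SMILES: 0.
π bonds: 1 double bond (each 1 DoU), 2 triple bonds (each 2 DoU) → 5 DoU from unsaturation.
Total DoU = 0 + 5 = 5.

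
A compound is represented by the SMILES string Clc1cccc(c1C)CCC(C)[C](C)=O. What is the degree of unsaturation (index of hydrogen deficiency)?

Molecular formula: C13H17ClO.
DoU = (2C + 2 + N − H − X) / 2, where X is the halogen count and O/S are ignored.
    = (2·13 + 2 + 0 − 17 − 1) / 2 = 10 / 2 = 5.

5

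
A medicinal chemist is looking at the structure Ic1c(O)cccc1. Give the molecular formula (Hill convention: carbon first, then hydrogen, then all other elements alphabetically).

Walk through each heavy atom and fill implicit hydrogens from standard valence (C 4, N 3, O 2, S 2, halogen 1); for lowercase aromatic atoms, an aromatic c carries 1 H when it has two neighbours and 0 H with three, and aromatic n carries 0 H:
  atom 1: I (halogen, monovalent) → 0 H
  atom 2: aromatic c, 3 neighbours → 0 H
  atom 3: aromatic c, 3 neighbours → 0 H
  atom 4: O, bond orders sum to 1 (valence 2) → 1 H
  atom 5: aromatic c, 2 neighbours → 1 H
  atom 6: aromatic c, 2 neighbours → 1 H
  atom 7: aromatic c, 2 neighbours → 1 H
  atom 8: aromatic c, 2 neighbours → 1 H
Totals → C:6, H:5, I:1, O:1.
In Hill order: C6H5IO.

C6H5IO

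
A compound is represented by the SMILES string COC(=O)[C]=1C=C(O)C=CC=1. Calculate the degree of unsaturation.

Degree of unsaturation = (number of rings) + (number of π bonds).
Ring closures in the SMILES: 1.
π bonds: 4 double bonds (each 1 DoU) → 4 DoU from unsaturation.
Total DoU = 1 + 4 = 5.

5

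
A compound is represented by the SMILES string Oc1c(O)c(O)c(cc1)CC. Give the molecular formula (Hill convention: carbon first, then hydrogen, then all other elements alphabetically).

Walk through each heavy atom and fill implicit hydrogens from standard valence (C 4, N 3, O 2, S 2, halogen 1); for lowercase aromatic atoms, an aromatic c carries 1 H when it has two neighbours and 0 H with three, and aromatic n carries 0 H:
  atom 1: O, bond orders sum to 1 (valence 2) → 1 H
  atom 2: aromatic c, 3 neighbours → 0 H
  atom 3: aromatic c, 3 neighbours → 0 H
  atom 4: O, bond orders sum to 1 (valence 2) → 1 H
  atom 5: aromatic c, 3 neighbours → 0 H
  atom 6: O, bond orders sum to 1 (valence 2) → 1 H
  atom 7: aromatic c, 3 neighbours → 0 H
  atom 8: aromatic c, 2 neighbours → 1 H
  atom 9: aromatic c, 2 neighbours → 1 H
  atom 10: C, bond orders sum to 2 (valence 4) → 2 H
  atom 11: C, bond orders sum to 1 (valence 4) → 3 H
Totals → C:8, H:10, O:3.

C8H10O3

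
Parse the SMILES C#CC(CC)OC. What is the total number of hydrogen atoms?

Walk through each heavy atom and fill implicit hydrogens from standard valence (C 4, N 3, O 2, S 2, halogen 1):
  atom 1: C, bond orders sum to 3 (valence 4) → 1 H
  atom 2: C, bond orders sum to 4 (valence 4) → 0 H
  atom 3: C, bond orders sum to 3 (valence 4) → 1 H
  atom 4: C, bond orders sum to 2 (valence 4) → 2 H
  atom 5: C, bond orders sum to 1 (valence 4) → 3 H
  atom 6: O, bond orders sum to 2 (valence 2) → 0 H
  atom 7: C, bond orders sum to 1 (valence 4) → 3 H
Total hydrogens: 10.

10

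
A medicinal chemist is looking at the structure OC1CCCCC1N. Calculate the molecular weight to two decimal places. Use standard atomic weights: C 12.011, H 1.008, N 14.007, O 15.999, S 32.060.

First, the molecular formula is C6H13NO (counting implicit H from valence).
  C: 6 × 12.011 = 72.066
  H: 13 × 1.008 = 13.104
  N: 1 × 14.007 = 14.007
  O: 1 × 15.999 = 15.999
Sum: 6×12.011 + 13×1.008 + 1×14.007 + 1×15.999 = 115.176 → 115.18 g/mol.

115.18 g/mol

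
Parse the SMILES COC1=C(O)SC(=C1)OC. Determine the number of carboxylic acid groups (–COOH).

0

Scan the SMILES for the carboxylic acid motif — none present.
Groups that are present: 2 ether, 1 hydroxyl.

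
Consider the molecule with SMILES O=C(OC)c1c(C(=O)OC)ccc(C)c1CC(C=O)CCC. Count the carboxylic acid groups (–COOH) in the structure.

0

Scan the SMILES for the carboxylic acid motif — none present.
Groups that are present: 1 aldehyde, 2 ester.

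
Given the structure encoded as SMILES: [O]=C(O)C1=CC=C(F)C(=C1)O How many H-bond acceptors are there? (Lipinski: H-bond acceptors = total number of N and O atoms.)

N atoms: 0; O atoms: 3.
Lipinski HBA = 0 + 3 = 3.

3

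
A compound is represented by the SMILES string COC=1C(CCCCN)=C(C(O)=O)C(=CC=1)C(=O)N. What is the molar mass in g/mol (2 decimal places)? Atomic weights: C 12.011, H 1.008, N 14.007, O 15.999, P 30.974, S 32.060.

266.30 g/mol

First, the molecular formula is C13H18N2O4 (counting implicit H from valence).
  C: 13 × 12.011 = 156.143
  H: 18 × 1.008 = 18.144
  N: 2 × 14.007 = 28.014
  O: 4 × 15.999 = 63.996
Sum: 13×12.011 + 18×1.008 + 2×14.007 + 4×15.999 = 266.297 → 266.30 g/mol.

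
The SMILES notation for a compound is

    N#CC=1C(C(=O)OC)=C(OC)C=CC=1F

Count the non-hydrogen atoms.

Every atom symbol written in the SMILES (organic subset) is one heavy atom; implicit H are not written.
Heavy atoms by element → C:10, F:1, N:1, O:3.
Total: 15.

15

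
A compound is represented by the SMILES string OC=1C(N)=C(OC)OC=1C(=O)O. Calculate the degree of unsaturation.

4

Molecular formula: C6H7NO5.
DoU = (2C + 2 + N − H − X) / 2, where X is the halogen count and O/S are ignored.
    = (2·6 + 2 + 1 − 7 − 0) / 2 = 8 / 2 = 4.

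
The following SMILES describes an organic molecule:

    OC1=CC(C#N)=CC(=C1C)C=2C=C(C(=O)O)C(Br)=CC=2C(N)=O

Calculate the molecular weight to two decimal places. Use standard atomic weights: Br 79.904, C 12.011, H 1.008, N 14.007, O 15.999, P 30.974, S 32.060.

First, the molecular formula is C16H11BrN2O4 (counting implicit H from valence).
  Br: 1 × 79.904 = 79.904
  C: 16 × 12.011 = 192.176
  H: 11 × 1.008 = 11.088
  N: 2 × 14.007 = 28.014
  O: 4 × 15.999 = 63.996
Sum: 1×79.904 + 16×12.011 + 11×1.008 + 2×14.007 + 4×15.999 = 375.178 → 375.18 g/mol.

375.18 g/mol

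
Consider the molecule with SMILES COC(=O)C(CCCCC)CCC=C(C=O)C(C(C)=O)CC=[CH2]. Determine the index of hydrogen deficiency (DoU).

Molecular formula: C19H30O4.
DoU = (2C + 2 + N − H − X) / 2, where X is the halogen count and O/S are ignored.
    = (2·19 + 2 + 0 − 30 − 0) / 2 = 10 / 2 = 5.

5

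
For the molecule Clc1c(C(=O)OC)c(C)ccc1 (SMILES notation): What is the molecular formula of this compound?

C9H9ClO2

Walk through each heavy atom and fill implicit hydrogens from standard valence (C 4, N 3, O 2, S 2, halogen 1); for lowercase aromatic atoms, an aromatic c carries 1 H when it has two neighbours and 0 H with three, and aromatic n carries 0 H:
  atom 1: Cl (halogen, monovalent) → 0 H
  atom 2: aromatic c, 3 neighbours → 0 H
  atom 3: aromatic c, 3 neighbours → 0 H
  atom 4: C, bond orders sum to 4 (valence 4) → 0 H
  atom 5: O, bond orders sum to 2 (valence 2) → 0 H
  atom 6: O, bond orders sum to 2 (valence 2) → 0 H
  atom 7: C, bond orders sum to 1 (valence 4) → 3 H
  atom 8: aromatic c, 3 neighbours → 0 H
  atom 9: C, bond orders sum to 1 (valence 4) → 3 H
  atom 10: aromatic c, 2 neighbours → 1 H
  atom 11: aromatic c, 2 neighbours → 1 H
  atom 12: aromatic c, 2 neighbours → 1 H
Totals → C:9, H:9, Cl:1, O:2.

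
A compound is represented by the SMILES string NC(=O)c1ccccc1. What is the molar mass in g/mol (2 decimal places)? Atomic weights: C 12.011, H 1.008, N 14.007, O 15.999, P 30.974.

First, the molecular formula is C7H7NO (counting implicit H from valence).
  C: 7 × 12.011 = 84.077
  H: 7 × 1.008 = 7.056
  N: 1 × 14.007 = 14.007
  O: 1 × 15.999 = 15.999
Sum: 7×12.011 + 7×1.008 + 1×14.007 + 1×15.999 = 121.139 → 121.14 g/mol.

121.14 g/mol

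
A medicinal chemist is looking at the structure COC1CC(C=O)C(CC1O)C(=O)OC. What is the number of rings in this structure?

1

In SMILES, each pair of matching ring-closure digits denotes one ring-closing bond; the number of such bonds equals the number of independent rings.
Ring-closure bonds here: 1.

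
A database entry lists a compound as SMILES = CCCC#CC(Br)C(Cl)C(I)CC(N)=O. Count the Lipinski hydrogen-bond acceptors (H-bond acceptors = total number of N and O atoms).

N atoms: 1; O atoms: 1.
Lipinski HBA = 1 + 1 = 2.

2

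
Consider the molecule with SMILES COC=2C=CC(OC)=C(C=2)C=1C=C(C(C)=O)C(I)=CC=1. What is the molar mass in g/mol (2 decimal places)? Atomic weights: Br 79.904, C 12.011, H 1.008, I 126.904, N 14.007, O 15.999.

382.20 g/mol

First, the molecular formula is C16H15IO3 (counting implicit H from valence).
  C: 16 × 12.011 = 192.176
  H: 15 × 1.008 = 15.120
  I: 1 × 126.904 = 126.904
  O: 3 × 15.999 = 47.997
Sum: 16×12.011 + 15×1.008 + 1×126.904 + 3×15.999 = 382.197 → 382.20 g/mol.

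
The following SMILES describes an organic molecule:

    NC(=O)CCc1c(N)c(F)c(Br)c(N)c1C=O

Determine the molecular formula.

C10H11BrFN3O2

Walk through each heavy atom and fill implicit hydrogens from standard valence (C 4, N 3, O 2, S 2, halogen 1); for lowercase aromatic atoms, an aromatic c carries 1 H when it has two neighbours and 0 H with three, and aromatic n carries 0 H:
  atom 1: N, bond orders sum to 1 (valence 3) → 2 H
  atom 2: C, bond orders sum to 4 (valence 4) → 0 H
  atom 3: O, bond orders sum to 2 (valence 2) → 0 H
  atom 4: C, bond orders sum to 2 (valence 4) → 2 H
  atom 5: C, bond orders sum to 2 (valence 4) → 2 H
  atom 6: aromatic c, 3 neighbours → 0 H
  atom 7: aromatic c, 3 neighbours → 0 H
  atom 8: N, bond orders sum to 1 (valence 3) → 2 H
  atom 9: aromatic c, 3 neighbours → 0 H
  atom 10: F (halogen, monovalent) → 0 H
  atom 11: aromatic c, 3 neighbours → 0 H
  atom 12: Br (halogen, monovalent) → 0 H
  atom 13: aromatic c, 3 neighbours → 0 H
  atom 14: N, bond orders sum to 1 (valence 3) → 2 H
  atom 15: aromatic c, 3 neighbours → 0 H
  atom 16: C, bond orders sum to 3 (valence 4) → 1 H
  atom 17: O, bond orders sum to 2 (valence 2) → 0 H
Totals → C:10, H:11, Br:1, F:1, N:3, O:2.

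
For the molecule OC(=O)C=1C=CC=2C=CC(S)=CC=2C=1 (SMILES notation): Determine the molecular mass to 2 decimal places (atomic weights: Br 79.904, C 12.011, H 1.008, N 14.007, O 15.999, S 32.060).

First, the molecular formula is C11H8O2S (counting implicit H from valence).
  C: 11 × 12.011 = 132.121
  H: 8 × 1.008 = 8.064
  O: 2 × 15.999 = 31.998
  S: 1 × 32.060 = 32.060
Sum: 11×12.011 + 8×1.008 + 2×15.999 + 1×32.060 = 204.243 → 204.24 g/mol.

204.24 g/mol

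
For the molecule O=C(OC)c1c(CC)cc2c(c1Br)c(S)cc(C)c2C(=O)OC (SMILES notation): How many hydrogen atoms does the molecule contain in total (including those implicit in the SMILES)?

Walk through each heavy atom and fill implicit hydrogens from standard valence (C 4, N 3, O 2, S 2, halogen 1); for lowercase aromatic atoms, an aromatic c carries 1 H when it has two neighbours and 0 H with three, and aromatic n carries 0 H:
  atom 1: O, bond orders sum to 2 (valence 2) → 0 H
  atom 2: C, bond orders sum to 4 (valence 4) → 0 H
  atom 3: O, bond orders sum to 2 (valence 2) → 0 H
  atom 4: C, bond orders sum to 1 (valence 4) → 3 H
  atom 5: aromatic c, 3 neighbours → 0 H
  atom 6: aromatic c, 3 neighbours → 0 H
  atom 7: C, bond orders sum to 2 (valence 4) → 2 H
  atom 8: C, bond orders sum to 1 (valence 4) → 3 H
  atom 9: aromatic c, 2 neighbours → 1 H
  atom 10: aromatic c, 3 neighbours → 0 H
  atom 11: aromatic c, 3 neighbours → 0 H
  atom 12: aromatic c, 3 neighbours → 0 H
  atom 13: Br (halogen, monovalent) → 0 H
  atom 14: aromatic c, 3 neighbours → 0 H
  atom 15: S, bond orders sum to 1 (valence 2) → 1 H
  atom 16: aromatic c, 2 neighbours → 1 H
  atom 17: aromatic c, 3 neighbours → 0 H
  atom 18: C, bond orders sum to 1 (valence 4) → 3 H
  atom 19: aromatic c, 3 neighbours → 0 H
  atom 20: C, bond orders sum to 4 (valence 4) → 0 H
  atom 21: O, bond orders sum to 2 (valence 2) → 0 H
  atom 22: O, bond orders sum to 2 (valence 2) → 0 H
  atom 23: C, bond orders sum to 1 (valence 4) → 3 H
Total hydrogens: 17.

17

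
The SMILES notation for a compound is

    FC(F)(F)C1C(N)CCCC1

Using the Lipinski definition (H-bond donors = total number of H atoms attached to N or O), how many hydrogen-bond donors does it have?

2

Donors: find every N or O and count the H atoms it carries.
  atom 7 (N): bond orders sum to 1 → 2 H
Lipinski HBD = 2.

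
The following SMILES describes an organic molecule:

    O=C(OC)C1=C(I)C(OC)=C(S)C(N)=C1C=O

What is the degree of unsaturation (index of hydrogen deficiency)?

Degree of unsaturation = (number of rings) + (number of π bonds).
Ring closures in the SMILES: 1.
π bonds: 5 double bonds (each 1 DoU) → 5 DoU from unsaturation.
Total DoU = 1 + 5 = 6.

6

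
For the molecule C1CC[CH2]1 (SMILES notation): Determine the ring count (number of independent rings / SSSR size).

In SMILES, each pair of matching ring-closure digits denotes one ring-closing bond; the number of such bonds equals the number of independent rings.
Ring-closure bonds here: 1.

1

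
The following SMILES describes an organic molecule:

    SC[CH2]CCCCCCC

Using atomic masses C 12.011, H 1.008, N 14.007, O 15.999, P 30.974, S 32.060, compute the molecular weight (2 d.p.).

First, the molecular formula is C9H20S (counting implicit H from valence).
  C: 9 × 12.011 = 108.099
  H: 20 × 1.008 = 20.160
  S: 1 × 32.060 = 32.060
Sum: 9×12.011 + 20×1.008 + 1×32.060 = 160.319 → 160.32 g/mol.

160.32 g/mol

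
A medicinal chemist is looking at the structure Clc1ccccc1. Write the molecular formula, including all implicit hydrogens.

Walk through each heavy atom and fill implicit hydrogens from standard valence (C 4, N 3, O 2, S 2, halogen 1); for lowercase aromatic atoms, an aromatic c carries 1 H when it has two neighbours and 0 H with three, and aromatic n carries 0 H:
  atom 1: Cl (halogen, monovalent) → 0 H
  atom 2: aromatic c, 3 neighbours → 0 H
  atom 3: aromatic c, 2 neighbours → 1 H
  atom 4: aromatic c, 2 neighbours → 1 H
  atom 5: aromatic c, 2 neighbours → 1 H
  atom 6: aromatic c, 2 neighbours → 1 H
  atom 7: aromatic c, 2 neighbours → 1 H
Totals → C:6, H:5, Cl:1.
In Hill order: C6H5Cl.

C6H5Cl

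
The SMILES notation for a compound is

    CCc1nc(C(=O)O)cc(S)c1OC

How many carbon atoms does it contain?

9

Count every carbon token in the SMILES (each C, including those in ring-closure positions and inside branches).
Carbon count: 9.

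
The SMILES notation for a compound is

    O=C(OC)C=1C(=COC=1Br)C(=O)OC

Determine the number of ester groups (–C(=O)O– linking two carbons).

2

The ester motif appears at heavy-atom positions 2, 11 in the SMILES.
Ester count: 2.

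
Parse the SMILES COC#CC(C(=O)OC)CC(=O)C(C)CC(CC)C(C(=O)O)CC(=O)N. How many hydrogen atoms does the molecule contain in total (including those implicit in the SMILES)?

Walk through each heavy atom and fill implicit hydrogens from standard valence (C 4, N 3, O 2, S 2, halogen 1):
  atom 1: C, bond orders sum to 1 (valence 4) → 3 H
  atom 2: O, bond orders sum to 2 (valence 2) → 0 H
  atom 3: C, bond orders sum to 4 (valence 4) → 0 H
  atom 4: C, bond orders sum to 4 (valence 4) → 0 H
  atom 5: C, bond orders sum to 3 (valence 4) → 1 H
  atom 6: C, bond orders sum to 4 (valence 4) → 0 H
  atom 7: O, bond orders sum to 2 (valence 2) → 0 H
  atom 8: O, bond orders sum to 2 (valence 2) → 0 H
  atom 9: C, bond orders sum to 1 (valence 4) → 3 H
  atom 10: C, bond orders sum to 2 (valence 4) → 2 H
  atom 11: C, bond orders sum to 4 (valence 4) → 0 H
  atom 12: O, bond orders sum to 2 (valence 2) → 0 H
  atom 13: C, bond orders sum to 3 (valence 4) → 1 H
  atom 14: C, bond orders sum to 1 (valence 4) → 3 H
  atom 15: C, bond orders sum to 2 (valence 4) → 2 H
  atom 16: C, bond orders sum to 3 (valence 4) → 1 H
  atom 17: C, bond orders sum to 2 (valence 4) → 2 H
  atom 18: C, bond orders sum to 1 (valence 4) → 3 H
  atom 19: C, bond orders sum to 3 (valence 4) → 1 H
  atom 20: C, bond orders sum to 4 (valence 4) → 0 H
  atom 21: O, bond orders sum to 2 (valence 2) → 0 H
  atom 22: O, bond orders sum to 1 (valence 2) → 1 H
  atom 23: C, bond orders sum to 2 (valence 4) → 2 H
  atom 24: C, bond orders sum to 4 (valence 4) → 0 H
  atom 25: O, bond orders sum to 2 (valence 2) → 0 H
  atom 26: N, bond orders sum to 1 (valence 3) → 2 H
Total hydrogens: 27.

27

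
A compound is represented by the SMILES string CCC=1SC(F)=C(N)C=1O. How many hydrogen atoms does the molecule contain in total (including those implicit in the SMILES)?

8

Walk through each heavy atom and fill implicit hydrogens from standard valence (C 4, N 3, O 2, S 2, halogen 1):
  atom 1: C, bond orders sum to 1 (valence 4) → 3 H
  atom 2: C, bond orders sum to 2 (valence 4) → 2 H
  atom 3: C, bond orders sum to 4 (valence 4) → 0 H
  atom 4: S, bond orders sum to 2 (valence 2) → 0 H
  atom 5: C, bond orders sum to 4 (valence 4) → 0 H
  atom 6: F (halogen, monovalent) → 0 H
  atom 7: C, bond orders sum to 4 (valence 4) → 0 H
  atom 8: N, bond orders sum to 1 (valence 3) → 2 H
  atom 9: C, bond orders sum to 4 (valence 4) → 0 H
  atom 10: O, bond orders sum to 1 (valence 2) → 1 H
Total hydrogens: 8.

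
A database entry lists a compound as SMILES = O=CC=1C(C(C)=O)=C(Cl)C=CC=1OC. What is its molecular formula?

Walk through each heavy atom and fill implicit hydrogens from standard valence (C 4, N 3, O 2, S 2, halogen 1):
  atom 1: O, bond orders sum to 2 (valence 2) → 0 H
  atom 2: C, bond orders sum to 3 (valence 4) → 1 H
  atom 3: C, bond orders sum to 4 (valence 4) → 0 H
  atom 4: C, bond orders sum to 4 (valence 4) → 0 H
  atom 5: C, bond orders sum to 4 (valence 4) → 0 H
  atom 6: C, bond orders sum to 1 (valence 4) → 3 H
  atom 7: O, bond orders sum to 2 (valence 2) → 0 H
  atom 8: C, bond orders sum to 4 (valence 4) → 0 H
  atom 9: Cl (halogen, monovalent) → 0 H
  atom 10: C, bond orders sum to 3 (valence 4) → 1 H
  atom 11: C, bond orders sum to 3 (valence 4) → 1 H
  atom 12: C, bond orders sum to 4 (valence 4) → 0 H
  atom 13: O, bond orders sum to 2 (valence 2) → 0 H
  atom 14: C, bond orders sum to 1 (valence 4) → 3 H
Totals → C:10, H:9, Cl:1, O:3.
In Hill order: C10H9ClO3.

C10H9ClO3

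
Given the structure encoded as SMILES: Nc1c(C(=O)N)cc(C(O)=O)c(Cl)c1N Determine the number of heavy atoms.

Every atom symbol written in the SMILES (organic subset) is one heavy atom; implicit H are not written.
Heavy atoms by element → C:8, Cl:1, N:3, O:3.
Total: 15.

15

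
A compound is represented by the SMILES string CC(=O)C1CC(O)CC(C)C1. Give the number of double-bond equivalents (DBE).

2

Degree of unsaturation = (number of rings) + (number of π bonds).
Ring closures in the SMILES: 1.
π bonds: 1 double bond (each 1 DoU) → 1 DoU from unsaturation.
Total DoU = 1 + 1 = 2.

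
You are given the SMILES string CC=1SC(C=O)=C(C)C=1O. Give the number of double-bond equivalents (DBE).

4

Molecular formula: C7H8O2S.
DoU = (2C + 2 + N − H − X) / 2, where X is the halogen count and O/S are ignored.
    = (2·7 + 2 + 0 − 8 − 0) / 2 = 8 / 2 = 4.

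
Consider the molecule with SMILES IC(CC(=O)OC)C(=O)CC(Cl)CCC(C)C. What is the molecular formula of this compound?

C12H20ClIO3

Walk through each heavy atom and fill implicit hydrogens from standard valence (C 4, N 3, O 2, S 2, halogen 1):
  atom 1: I (halogen, monovalent) → 0 H
  atom 2: C, bond orders sum to 3 (valence 4) → 1 H
  atom 3: C, bond orders sum to 2 (valence 4) → 2 H
  atom 4: C, bond orders sum to 4 (valence 4) → 0 H
  atom 5: O, bond orders sum to 2 (valence 2) → 0 H
  atom 6: O, bond orders sum to 2 (valence 2) → 0 H
  atom 7: C, bond orders sum to 1 (valence 4) → 3 H
  atom 8: C, bond orders sum to 4 (valence 4) → 0 H
  atom 9: O, bond orders sum to 2 (valence 2) → 0 H
  atom 10: C, bond orders sum to 2 (valence 4) → 2 H
  atom 11: C, bond orders sum to 3 (valence 4) → 1 H
  atom 12: Cl (halogen, monovalent) → 0 H
  atom 13: C, bond orders sum to 2 (valence 4) → 2 H
  atom 14: C, bond orders sum to 2 (valence 4) → 2 H
  atom 15: C, bond orders sum to 3 (valence 4) → 1 H
  atom 16: C, bond orders sum to 1 (valence 4) → 3 H
  atom 17: C, bond orders sum to 1 (valence 4) → 3 H
Totals → C:12, H:20, Cl:1, I:1, O:3.
In Hill order: C12H20ClIO3.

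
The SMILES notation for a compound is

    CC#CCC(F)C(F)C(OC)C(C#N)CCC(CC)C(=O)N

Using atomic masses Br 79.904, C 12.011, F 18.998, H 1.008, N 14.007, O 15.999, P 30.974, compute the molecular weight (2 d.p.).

First, the molecular formula is C16H24F2N2O2 (counting implicit H from valence).
  C: 16 × 12.011 = 192.176
  F: 2 × 18.998 = 37.996
  H: 24 × 1.008 = 24.192
  N: 2 × 14.007 = 28.014
  O: 2 × 15.999 = 31.998
Sum: 16×12.011 + 2×18.998 + 24×1.008 + 2×14.007 + 2×15.999 = 314.376 → 314.38 g/mol.

314.38 g/mol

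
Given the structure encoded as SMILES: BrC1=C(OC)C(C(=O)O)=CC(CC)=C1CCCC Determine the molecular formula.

C14H19BrO3

Walk through each heavy atom and fill implicit hydrogens from standard valence (C 4, N 3, O 2, S 2, halogen 1):
  atom 1: Br (halogen, monovalent) → 0 H
  atom 2: C, bond orders sum to 4 (valence 4) → 0 H
  atom 3: C, bond orders sum to 4 (valence 4) → 0 H
  atom 4: O, bond orders sum to 2 (valence 2) → 0 H
  atom 5: C, bond orders sum to 1 (valence 4) → 3 H
  atom 6: C, bond orders sum to 4 (valence 4) → 0 H
  atom 7: C, bond orders sum to 4 (valence 4) → 0 H
  atom 8: O, bond orders sum to 2 (valence 2) → 0 H
  atom 9: O, bond orders sum to 1 (valence 2) → 1 H
  atom 10: C, bond orders sum to 3 (valence 4) → 1 H
  atom 11: C, bond orders sum to 4 (valence 4) → 0 H
  atom 12: C, bond orders sum to 2 (valence 4) → 2 H
  atom 13: C, bond orders sum to 1 (valence 4) → 3 H
  atom 14: C, bond orders sum to 4 (valence 4) → 0 H
  atom 15: C, bond orders sum to 2 (valence 4) → 2 H
  atom 16: C, bond orders sum to 2 (valence 4) → 2 H
  atom 17: C, bond orders sum to 2 (valence 4) → 2 H
  atom 18: C, bond orders sum to 1 (valence 4) → 3 H
Totals → C:14, H:19, Br:1, O:3.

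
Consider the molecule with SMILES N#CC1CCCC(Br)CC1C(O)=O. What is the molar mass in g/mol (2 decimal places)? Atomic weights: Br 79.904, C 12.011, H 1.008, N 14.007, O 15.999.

246.10 g/mol

First, the molecular formula is C9H12BrNO2 (counting implicit H from valence).
  Br: 1 × 79.904 = 79.904
  C: 9 × 12.011 = 108.099
  H: 12 × 1.008 = 12.096
  N: 1 × 14.007 = 14.007
  O: 2 × 15.999 = 31.998
Sum: 1×79.904 + 9×12.011 + 12×1.008 + 1×14.007 + 2×15.999 = 246.104 → 246.10 g/mol.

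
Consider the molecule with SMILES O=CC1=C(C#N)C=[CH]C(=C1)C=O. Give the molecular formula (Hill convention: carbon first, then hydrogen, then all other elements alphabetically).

C9H5NO2

Walk through each heavy atom and fill implicit hydrogens from standard valence (C 4, N 3, O 2, S 2, halogen 1):
  atom 1: O, bond orders sum to 2 (valence 2) → 0 H
  atom 2: C, bond orders sum to 3 (valence 4) → 1 H
  atom 3: C, bond orders sum to 4 (valence 4) → 0 H
  atom 4: C, bond orders sum to 4 (valence 4) → 0 H
  atom 5: C, bond orders sum to 4 (valence 4) → 0 H
  atom 6: N, bond orders sum to 3 (valence 3) → 0 H
  atom 7: C, bond orders sum to 3 (valence 4) → 1 H
  atom 8: C with explicit H count 1
  atom 9: C, bond orders sum to 4 (valence 4) → 0 H
  atom 10: C, bond orders sum to 3 (valence 4) → 1 H
  atom 11: C, bond orders sum to 3 (valence 4) → 1 H
  atom 12: O, bond orders sum to 2 (valence 2) → 0 H
Totals → C:9, H:5, N:1, O:2.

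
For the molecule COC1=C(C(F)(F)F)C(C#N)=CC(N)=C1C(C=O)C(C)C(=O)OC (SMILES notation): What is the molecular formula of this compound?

Walk through each heavy atom and fill implicit hydrogens from standard valence (C 4, N 3, O 2, S 2, halogen 1):
  atom 1: C, bond orders sum to 1 (valence 4) → 3 H
  atom 2: O, bond orders sum to 2 (valence 2) → 0 H
  atom 3: C, bond orders sum to 4 (valence 4) → 0 H
  atom 4: C, bond orders sum to 4 (valence 4) → 0 H
  atom 5: C, bond orders sum to 4 (valence 4) → 0 H
  atom 6: F (halogen, monovalent) → 0 H
  atom 7: F (halogen, monovalent) → 0 H
  atom 8: F (halogen, monovalent) → 0 H
  atom 9: C, bond orders sum to 4 (valence 4) → 0 H
  atom 10: C, bond orders sum to 4 (valence 4) → 0 H
  atom 11: N, bond orders sum to 3 (valence 3) → 0 H
  atom 12: C, bond orders sum to 3 (valence 4) → 1 H
  atom 13: C, bond orders sum to 4 (valence 4) → 0 H
  atom 14: N, bond orders sum to 1 (valence 3) → 2 H
  atom 15: C, bond orders sum to 4 (valence 4) → 0 H
  atom 16: C, bond orders sum to 3 (valence 4) → 1 H
  atom 17: C, bond orders sum to 3 (valence 4) → 1 H
  atom 18: O, bond orders sum to 2 (valence 2) → 0 H
  atom 19: C, bond orders sum to 3 (valence 4) → 1 H
  atom 20: C, bond orders sum to 1 (valence 4) → 3 H
  atom 21: C, bond orders sum to 4 (valence 4) → 0 H
  atom 22: O, bond orders sum to 2 (valence 2) → 0 H
  atom 23: O, bond orders sum to 2 (valence 2) → 0 H
  atom 24: C, bond orders sum to 1 (valence 4) → 3 H
Totals → C:15, H:15, F:3, N:2, O:4.
In Hill order: C15H15F3N2O4.

C15H15F3N2O4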